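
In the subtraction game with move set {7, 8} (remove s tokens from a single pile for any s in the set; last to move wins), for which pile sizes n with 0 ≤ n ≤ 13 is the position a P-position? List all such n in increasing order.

0, 1, 2, 3, 4, 5, 6

Grundy values for subtraction set {7, 8}:
k:     0  1  2  3  4  5  6  7  8  9 10 11 12 13
g(k):  0  0  0  0  0  0  0  1  1  1  1  1  1  1
The P-positions (g = 0) in 0..13 are 0, 1, 2, 3, 4, 5, 6.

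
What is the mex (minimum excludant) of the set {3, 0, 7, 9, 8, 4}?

0 is in the set but 1 is not, so the mex is 1.

1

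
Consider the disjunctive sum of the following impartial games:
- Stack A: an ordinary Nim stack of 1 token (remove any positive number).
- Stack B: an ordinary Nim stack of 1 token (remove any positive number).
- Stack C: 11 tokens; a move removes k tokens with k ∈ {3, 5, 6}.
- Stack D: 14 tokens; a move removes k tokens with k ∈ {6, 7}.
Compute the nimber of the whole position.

0

Stack A is a plain Nim stack of size 1, so its Grundy value is 1.
Stack B is a plain Nim stack of size 1, so its Grundy value is 1.
Build the Grundy sequence for stack C with g(k) = mex{g(k−s) : s ∈ {3, 5, 6}, s ≤ k}:
k:     0  1  2  3  4  5  6  7  8  9 10 11
g(k):  0  0  0  1  1  1  2  2  2  0  0  0
So g(11) = 0.
Build the Grundy sequence for stack D with g(k) = mex{g(k−s) : s ∈ {6, 7}, s ≤ k}:
k:     0  1  2  3  4  5  6  7  8  9 10 11 12 13 14
g(k):  0  0  0  0  0  0  1  1  1  1  1  1  2  0  0
So g(14) = 0.
The value of a disjunctive sum is the nim-sum of the parts.
Combined value = 1 XOR 1 XOR 0 XOR 0 = 0.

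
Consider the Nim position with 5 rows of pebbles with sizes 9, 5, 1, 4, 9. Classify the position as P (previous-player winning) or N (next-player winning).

P-position

Nim-sum: 9 ⊕ 5 ⊕ 1 ⊕ 4 ⊕ 9 = 0.
The nim-sum is 0, so this is a P-position: the player to move is in a losing position under optimal play.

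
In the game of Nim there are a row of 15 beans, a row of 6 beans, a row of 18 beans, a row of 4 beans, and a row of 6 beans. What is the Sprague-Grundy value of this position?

25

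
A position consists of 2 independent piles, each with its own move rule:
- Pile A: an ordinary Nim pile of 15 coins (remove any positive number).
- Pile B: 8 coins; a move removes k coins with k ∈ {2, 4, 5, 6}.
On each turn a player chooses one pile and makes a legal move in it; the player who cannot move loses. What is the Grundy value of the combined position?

Pile A is a plain Nim pile of size 15, so its Grundy value is 15.
Grundy values for pile B (subtraction set {2, 4, 5, 6}):
g(0) = mex{} = 0
g(1) = mex{} = 0
g(2) = mex{0} = 1
g(3) = mex{0} = 1
g(4) = mex{0,1} = 2
g(5) = mex{0,1} = 2
g(6) = mex{0,1,2} = 3
g(7) = mex{0,1,2} = 3
g(8) = mex{1,2,3} = 0
So g(8) = 0.
The value of a disjunctive sum is the nim-sum of the parts.
Combined value = 15 XOR 0 = 15.

15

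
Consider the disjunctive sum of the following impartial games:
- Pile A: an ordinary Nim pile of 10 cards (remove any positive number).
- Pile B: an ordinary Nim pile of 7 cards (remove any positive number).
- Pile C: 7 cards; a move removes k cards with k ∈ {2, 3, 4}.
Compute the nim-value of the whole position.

Pile A is a plain Nim pile of size 10, so its Grundy value is 10.
Pile B is a plain Nim pile of size 7, so its Grundy value is 7.
For pile C, compute g(0), g(1), … with moves {2, 3, 4}:
k:     0  1  2  3  4  5  6  7
g(k):  0  0  1  1  2  2  0  0
So g(7) = 0.
The value of a disjunctive sum is the nim-sum of the parts.
Combined value = 10 XOR 7 XOR 0 = 13.

13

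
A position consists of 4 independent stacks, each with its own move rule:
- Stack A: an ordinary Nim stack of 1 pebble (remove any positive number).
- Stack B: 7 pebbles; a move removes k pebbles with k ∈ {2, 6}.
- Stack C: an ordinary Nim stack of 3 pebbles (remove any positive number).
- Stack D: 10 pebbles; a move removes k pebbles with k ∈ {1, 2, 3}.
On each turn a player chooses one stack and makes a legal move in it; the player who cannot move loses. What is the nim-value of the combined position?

Stack A is a plain Nim stack of size 1, so its Grundy value is 1.
Build the Grundy sequence for stack B with g(k) = mex{g(k−s) : s ∈ {2, 6}, s ≤ k}:
k:     0  1  2  3  4  5  6  7
g(k):  0  0  1  1  0  0  1  1
So g(7) = 1.
Stack C is a plain Nim stack of size 3, so its Grundy value is 3.
For stack D, compute g(0), g(1), … with moves {1, 2, 3}:
g(0) = mex{} = 0
g(1) = mex{0} = 1
g(2) = mex{0,1} = 2
g(3) = mex{0,1,2} = 3
g(4) = mex{1,2,3} = 0
g(5) = mex{0,2,3} = 1
g(6) = mex{0,1,3} = 2
g(7) = mex{0,1,2} = 3
g(8) = mex{1,2,3} = 0
g(9) = mex{0,2,3} = 1
g(10) = mex{0,1,3} = 2
So g(10) = 2.
By the Sprague-Grundy theorem, the Grundy value of a sum of independent games is the XOR of the component values.
Combined value = 1 ⊕ 1 ⊕ 3 ⊕ 2 = 1.

1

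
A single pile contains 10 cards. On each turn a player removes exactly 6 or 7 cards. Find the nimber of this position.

Grundy values for subtraction set {6, 7}:
g(0) = mex{} = 0
g(1) = mex{} = 0
g(2) = mex{} = 0
g(3) = mex{} = 0
g(4) = mex{} = 0
g(5) = mex{} = 0
g(6) = mex{0} = 1
g(7) = mex{0} = 1
g(8) = mex{0} = 1
g(9) = mex{0} = 1
g(10) = mex{0} = 1
So g(10) = 1.

1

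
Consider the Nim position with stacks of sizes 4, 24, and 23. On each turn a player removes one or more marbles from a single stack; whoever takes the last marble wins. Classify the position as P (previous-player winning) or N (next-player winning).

N-position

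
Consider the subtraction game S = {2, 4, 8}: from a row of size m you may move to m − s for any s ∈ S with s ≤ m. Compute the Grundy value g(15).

Build the Grundy sequence with g(k) = mex{g(k−s) : s ∈ {2, 4, 8}, s ≤ k}:
k:     0  1  2  3  4  5  6  7  8  9 10 11 12 13 14 15
g(k):  0  0  1  1  2  2  0  0  1  1  2  2  0  0  1  1
So g(15) = 1.

1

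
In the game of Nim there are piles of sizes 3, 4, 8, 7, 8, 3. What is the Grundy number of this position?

3

Compute the nim-sum pairwise:
3 ⊕ 4 = 7
7 ⊕ 8 = 15
15 ⊕ 7 = 8
8 ⊕ 8 = 0
0 ⊕ 3 = 3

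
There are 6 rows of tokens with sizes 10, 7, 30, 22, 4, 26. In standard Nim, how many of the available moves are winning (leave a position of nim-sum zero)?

Bitwise XOR of the heap sizes:
  01010  (10)
  00111  (7)
  11110  (30)
  10110  (22)
  00100  (4)
  11010  (26)
  -----
  11011  (27)
The overall nim-sum is X = 27. A row of size p has a winning move iff p XOR X < p (reduce it to p XOR X).
  10: 10 XOR 27 = 17 ≥ 10 — no move.
  7: 7 XOR 27 = 28 ≥ 7 — no move.
  30: 30 XOR 27 = 5 < 30 — winning move (to 5).
  22: 22 XOR 27 = 13 < 22 — winning move (to 13).
  4: 4 XOR 27 = 31 ≥ 4 — no move.
  26: 26 XOR 27 = 1 < 26 — winning move (to 1).
That gives 3 winning moves.

3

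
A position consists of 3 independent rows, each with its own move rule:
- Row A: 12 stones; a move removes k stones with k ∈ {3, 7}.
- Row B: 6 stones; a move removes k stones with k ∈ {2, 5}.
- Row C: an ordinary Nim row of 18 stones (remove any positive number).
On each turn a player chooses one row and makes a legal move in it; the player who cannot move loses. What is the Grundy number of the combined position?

19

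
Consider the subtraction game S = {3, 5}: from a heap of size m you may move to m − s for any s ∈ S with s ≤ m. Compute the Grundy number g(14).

2

Grundy values for subtraction set {3, 5}:
g(0) = mex{} = 0
g(1) = mex{} = 0
g(2) = mex{} = 0
g(3) = mex{0} = 1
g(4) = mex{0} = 1
g(5) = mex{0} = 1
g(6) = mex{0,1} = 2
g(7) = mex{0,1} = 2
g(8) = mex{1} = 0
g(9) = mex{1,2} = 0
g(10) = mex{1,2} = 0
g(11) = mex{0,2} = 1
g(12) = mex{0,2} = 1
g(13) = mex{0} = 1
g(14) = mex{0,1} = 2
So g(14) = 2.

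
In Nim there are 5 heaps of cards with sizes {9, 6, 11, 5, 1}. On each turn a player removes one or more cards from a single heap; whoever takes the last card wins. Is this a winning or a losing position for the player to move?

Losing position

Compute the nim-sum pairwise:
9 XOR 6 = 15
15 XOR 11 = 4
4 XOR 5 = 1
1 XOR 1 = 0
The nim-sum is 0, so this is a P-position: the player to move is in a losing position under optimal play.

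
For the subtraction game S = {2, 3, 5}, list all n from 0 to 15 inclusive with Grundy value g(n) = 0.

0, 1, 7, 8, 14, 15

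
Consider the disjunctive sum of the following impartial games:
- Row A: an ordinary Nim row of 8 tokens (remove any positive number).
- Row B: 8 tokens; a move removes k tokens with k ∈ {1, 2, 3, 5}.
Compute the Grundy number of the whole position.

8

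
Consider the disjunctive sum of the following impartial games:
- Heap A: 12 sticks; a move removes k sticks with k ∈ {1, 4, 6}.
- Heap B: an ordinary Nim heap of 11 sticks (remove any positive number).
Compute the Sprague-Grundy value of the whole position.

Grundy values for heap A (subtraction set {1, 4, 6}):
k:     0  1  2  3  4  5  6  7  8  9 10 11 12
g(k):  0  1  0  1  2  0  1  0  1  2  0  1  0
So g(12) = 0.
Heap B is a plain Nim heap of size 11, so its Grundy value is 11.
The value of a disjunctive sum is the nim-sum of the parts.
Combined value = 0 ⊕ 11 = 11.

11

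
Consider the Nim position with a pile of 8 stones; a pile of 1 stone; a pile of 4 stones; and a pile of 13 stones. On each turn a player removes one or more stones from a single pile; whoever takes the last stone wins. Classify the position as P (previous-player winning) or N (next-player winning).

Compute the nim-sum pairwise:
8 XOR 1 = 9
9 XOR 4 = 13
13 XOR 13 = 0
The nim-sum is 0, so this is a P-position: the player to move is in a losing position under optimal play.

P-position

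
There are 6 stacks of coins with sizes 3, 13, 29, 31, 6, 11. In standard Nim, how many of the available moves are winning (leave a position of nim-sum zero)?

5

Compute the nim-sum pairwise:
3 ^ 13 = 14
14 ^ 29 = 19
19 ^ 31 = 12
12 ^ 6 = 10
10 ^ 11 = 1
The overall nim-sum is X = 1. A stack of size p has a winning move iff p XOR X < p (reduce it to p XOR X).
  3: 3 XOR 1 = 2 < 3 — winning move (to 2).
  13: 13 XOR 1 = 12 < 13 — winning move (to 12).
  29: 29 XOR 1 = 28 < 29 — winning move (to 28).
  31: 31 XOR 1 = 30 < 31 — winning move (to 30).
  6: 6 XOR 1 = 7 ≥ 6 — no move.
  11: 11 XOR 1 = 10 < 11 — winning move (to 10).
That gives 5 winning moves.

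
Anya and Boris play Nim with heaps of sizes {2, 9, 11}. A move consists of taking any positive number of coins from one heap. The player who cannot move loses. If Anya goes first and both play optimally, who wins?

Boris wins

Write each in binary and XOR column by column:
  0010  (2)
  1001  (9)
  1011  (11)
  ----
  0000  (0)
The nim-sum is 0, so this is a P-position: the player to move is in a losing position under optimal play; Anya is about to move from it and so loses — Boris wins.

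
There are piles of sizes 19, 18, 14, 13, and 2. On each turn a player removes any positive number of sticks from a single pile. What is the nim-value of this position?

In binary:
  10011  (19)
  10010  (18)
  01110  (14)
  01101  (13)
  00010  (2)
  -----
  00000  (0)

0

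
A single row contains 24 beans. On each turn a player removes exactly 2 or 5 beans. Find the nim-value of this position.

1

Compute g(0), g(1), … for moves {2, 5}:
k:     0  1  2  3  4  5  6  7  8  9 10 11 12 13 14 15 16 17 18 19 20 21 22 23 24
g(k):  0  0  1  1  0  2  1  0  0  1  1  0  2  1  0  0  1  1  0  2  1  0  0  1  1
So g(24) = 1.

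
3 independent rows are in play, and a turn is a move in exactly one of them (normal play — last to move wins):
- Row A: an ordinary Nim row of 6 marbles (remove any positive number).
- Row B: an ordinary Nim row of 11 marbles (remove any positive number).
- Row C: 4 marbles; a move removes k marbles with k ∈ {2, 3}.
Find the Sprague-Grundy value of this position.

15

Row A is a plain Nim row of size 6, so its Grundy value is 6.
Row B is a plain Nim row of size 11, so its Grundy value is 11.
Grundy values for row C (subtraction set {2, 3}):
k:     0  1  2  3  4
g(k):  0  0  1  1  2
So g(4) = 2.
The value of a disjunctive sum is the nim-sum of the parts.
Combined value = 6 ⊕ 11 ⊕ 2 = 15.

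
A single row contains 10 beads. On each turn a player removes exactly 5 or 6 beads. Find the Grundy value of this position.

2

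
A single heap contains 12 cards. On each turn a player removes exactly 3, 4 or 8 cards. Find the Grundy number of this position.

0

Grundy values for subtraction set {3, 4, 8}:
g(0) = mex{} = 0
g(1) = mex{} = 0
g(2) = mex{} = 0
g(3) = mex{0} = 1
g(4) = mex{0} = 1
g(5) = mex{0} = 1
g(6) = mex{0,1} = 2
g(7) = mex{1} = 0
g(8) = mex{0,1} = 2
g(9) = mex{0,1,2} = 3
g(10) = mex{0,2} = 1
g(11) = mex{0,1,2} = 3
g(12) = mex{1,2,3} = 0
So g(12) = 0.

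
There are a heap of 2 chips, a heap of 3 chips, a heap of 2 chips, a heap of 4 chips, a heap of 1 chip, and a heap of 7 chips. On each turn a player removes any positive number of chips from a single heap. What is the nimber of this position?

1

Nim-sum: 2 XOR 3 XOR 2 XOR 4 XOR 1 XOR 7 = 1.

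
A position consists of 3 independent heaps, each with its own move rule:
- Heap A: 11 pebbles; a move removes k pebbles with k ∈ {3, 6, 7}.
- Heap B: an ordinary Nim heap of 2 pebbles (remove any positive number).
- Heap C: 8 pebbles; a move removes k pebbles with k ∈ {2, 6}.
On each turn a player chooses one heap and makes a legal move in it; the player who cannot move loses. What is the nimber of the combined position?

2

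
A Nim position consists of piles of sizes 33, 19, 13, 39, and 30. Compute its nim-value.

Bitwise XOR of the heap sizes:
  100001  (33)
  010011  (19)
  001101  (13)
  100111  (39)
  011110  (30)
  ------
  000110  (6)

6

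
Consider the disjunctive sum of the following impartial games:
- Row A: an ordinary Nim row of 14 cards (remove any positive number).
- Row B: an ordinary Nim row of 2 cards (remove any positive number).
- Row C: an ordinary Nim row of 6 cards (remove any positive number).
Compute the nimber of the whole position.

10

Row A is a plain Nim row of size 14, so its Grundy value is 14.
Row B is a plain Nim row of size 2, so its Grundy value is 2.
Row C is a plain Nim row of size 6, so its Grundy value is 6.
The value of a disjunctive sum is the nim-sum of the parts.
Combined value = 14 XOR 2 XOR 6 = 10.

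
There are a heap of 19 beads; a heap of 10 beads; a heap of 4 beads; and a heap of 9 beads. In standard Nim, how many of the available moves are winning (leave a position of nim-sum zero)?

1

Nim-sum: 19 XOR 10 XOR 4 XOR 9 = 20.
The overall nim-sum is X = 20. A heap of size p has a winning move iff p XOR X < p (reduce it to p XOR X).
  19: 19 XOR 20 = 7 < 19 — winning move (to 7).
  10: 10 XOR 20 = 30 ≥ 10 — no move.
  4: 4 XOR 20 = 16 ≥ 4 — no move.
  9: 9 XOR 20 = 29 ≥ 9 — no move.
That gives 1 winning move.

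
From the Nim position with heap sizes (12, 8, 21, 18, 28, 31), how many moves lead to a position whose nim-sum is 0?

Nim-sum: 12 ^ 8 ^ 21 ^ 18 ^ 28 ^ 31 = 0.
The nim-sum is already 0, so every move leaves a nonzero nim-sum — there are no winning moves.

0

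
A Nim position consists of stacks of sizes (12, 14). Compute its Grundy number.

Nim-sum: 12 ⊕ 14 = 2.

2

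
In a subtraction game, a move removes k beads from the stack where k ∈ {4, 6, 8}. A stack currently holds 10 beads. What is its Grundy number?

2

Build the Grundy sequence with g(k) = mex{g(k−s) : s ∈ {4, 6, 8}, s ≤ k}:
k:     0  1  2  3  4  5  6  7  8  9 10
g(k):  0  0  0  0  1  1  1  1  2  2  2
So g(10) = 2.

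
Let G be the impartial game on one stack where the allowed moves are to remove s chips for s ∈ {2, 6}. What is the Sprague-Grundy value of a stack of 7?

1

Grundy values for subtraction set {2, 6}:
g(0) = mex{} = 0
g(1) = mex{} = 0
g(2) = mex{0} = 1
g(3) = mex{0} = 1
g(4) = mex{1} = 0
g(5) = mex{1} = 0
g(6) = mex{0} = 1
g(7) = mex{0} = 1
So g(7) = 1.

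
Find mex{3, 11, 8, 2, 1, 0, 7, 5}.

The values 0, 1, 2, 3 are all present; 4 is the first non-negative integer missing from the set.

4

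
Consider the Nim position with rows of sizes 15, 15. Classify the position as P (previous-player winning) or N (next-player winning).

Compute the nim-sum pairwise:
15 XOR 15 = 0
The nim-sum is 0, so this is a P-position: the player to move is in a losing position under optimal play.

P-position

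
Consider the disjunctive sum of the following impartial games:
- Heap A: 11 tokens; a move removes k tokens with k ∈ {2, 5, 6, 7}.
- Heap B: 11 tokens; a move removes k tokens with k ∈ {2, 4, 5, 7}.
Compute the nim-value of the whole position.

2

Build the Grundy sequence for heap A with g(k) = mex{g(k−s) : s ∈ {2, 5, 6, 7}, s ≤ k}:
g(0) = mex{} = 0
g(1) = mex{} = 0
g(2) = mex{0} = 1
g(3) = mex{0} = 1
g(4) = mex{1} = 0
g(5) = mex{0,1} = 2
g(6) = mex{0} = 1
g(7) = mex{0,1,2} = 3
g(8) = mex{0,1} = 2
g(9) = mex{0,1,3} = 2
g(10) = mex{0,1,2} = 3
g(11) = mex{0,1,2} = 3
So g(11) = 3.
Build the Grundy sequence for heap B with g(k) = mex{g(k−s) : s ∈ {2, 4, 5, 7}, s ≤ k}:
k:     0  1  2  3  4  5  6  7  8  9 10 11
g(k):  0  0  1  1  2  2  3  3  4  0  0  1
So g(11) = 1.
By the Sprague-Grundy theorem, the Grundy value of a sum of independent games is the XOR of the component values.
Combined value = 3 XOR 1 = 2.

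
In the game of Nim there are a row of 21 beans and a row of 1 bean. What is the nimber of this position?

20

Nim-sum: 21 ⊕ 1 = 20.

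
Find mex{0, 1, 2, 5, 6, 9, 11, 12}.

The values 0, 1, 2 are all present; 3 is the first non-negative integer missing from the set.

3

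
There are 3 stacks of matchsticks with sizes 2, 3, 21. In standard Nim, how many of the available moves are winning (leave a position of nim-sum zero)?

1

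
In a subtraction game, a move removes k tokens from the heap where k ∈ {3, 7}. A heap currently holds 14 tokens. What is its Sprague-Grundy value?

Grundy values for subtraction set {3, 7}:
k:     0  1  2  3  4  5  6  7  8  9 10 11 12 13 14
g(k):  0  0  0  1  1  1  0  2  2  1  0  0  0  1  1
So g(14) = 1.

1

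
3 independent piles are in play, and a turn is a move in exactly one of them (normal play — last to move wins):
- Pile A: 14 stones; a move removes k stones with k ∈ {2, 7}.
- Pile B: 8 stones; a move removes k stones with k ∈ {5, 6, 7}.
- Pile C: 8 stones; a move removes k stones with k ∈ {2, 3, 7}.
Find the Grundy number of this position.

0

For pile A, compute g(0), g(1), … with moves {2, 7}:
k:     0  1  2  3  4  5  6  7  8  9 10 11 12 13 14
g(k):  0  0  1  1  0  0  1  1  2  0  0  1  1  0  0
So g(14) = 0.
Build the Grundy sequence for pile B with g(k) = mex{g(k−s) : s ∈ {5, 6, 7}, s ≤ k}:
g(0) = mex{} = 0
g(1) = mex{} = 0
g(2) = mex{} = 0
g(3) = mex{} = 0
g(4) = mex{} = 0
g(5) = mex{0} = 1
g(6) = mex{0} = 1
g(7) = mex{0} = 1
g(8) = mex{0} = 1
So g(8) = 1.
For pile C, compute g(0), g(1), … with moves {2, 3, 7}:
g(0) = mex{} = 0
g(1) = mex{} = 0
g(2) = mex{0} = 1
g(3) = mex{0} = 1
g(4) = mex{0,1} = 2
g(5) = mex{1} = 0
g(6) = mex{1,2} = 0
g(7) = mex{0,2} = 1
g(8) = mex{0} = 1
So g(8) = 1.
The value of a disjunctive sum is the nim-sum of the parts.
Combined value = 0 XOR 1 XOR 1 = 0.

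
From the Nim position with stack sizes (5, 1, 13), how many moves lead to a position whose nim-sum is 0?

1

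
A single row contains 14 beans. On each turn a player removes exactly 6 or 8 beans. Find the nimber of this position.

0

Build the Grundy sequence with g(k) = mex{g(k−s) : s ∈ {6, 8}, s ≤ k}:
k:     0  1  2  3  4  5  6  7  8  9 10 11 12 13 14
g(k):  0  0  0  0  0  0  1  1  1  1  1  1  2  2  0
So g(14) = 0.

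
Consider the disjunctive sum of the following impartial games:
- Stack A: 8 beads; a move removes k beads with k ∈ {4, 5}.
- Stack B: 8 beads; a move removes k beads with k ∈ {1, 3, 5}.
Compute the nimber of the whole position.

Grundy values for stack A (subtraction set {4, 5}):
g(0) = mex{} = 0
g(1) = mex{} = 0
g(2) = mex{} = 0
g(3) = mex{} = 0
g(4) = mex{0} = 1
g(5) = mex{0} = 1
g(6) = mex{0} = 1
g(7) = mex{0} = 1
g(8) = mex{0,1} = 2
So g(8) = 2.
Build the Grundy sequence for stack B with g(k) = mex{g(k−s) : s ∈ {1, 3, 5}, s ≤ k}:
g(0) = mex{} = 0
g(1) = mex{0} = 1
g(2) = mex{1} = 0
g(3) = mex{0} = 1
g(4) = mex{1} = 0
g(5) = mex{0} = 1
g(6) = mex{1} = 0
g(7) = mex{0} = 1
g(8) = mex{1} = 0
So g(8) = 0.
By the Sprague-Grundy theorem, the Grundy value of a sum of independent games is the XOR of the component values.
Combined value = 2 ⊕ 0 = 2.

2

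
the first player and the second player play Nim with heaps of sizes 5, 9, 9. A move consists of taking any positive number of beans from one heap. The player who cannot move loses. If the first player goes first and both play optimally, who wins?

Compute the nim-sum pairwise:
5 XOR 9 = 12
12 XOR 9 = 5
The nim-sum is 5 ≠ 0, so this is an N-position: the player to move can win; the first player has a winning move.

the first player wins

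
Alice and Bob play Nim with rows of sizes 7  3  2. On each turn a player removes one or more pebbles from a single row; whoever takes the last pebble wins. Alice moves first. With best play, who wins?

Alice wins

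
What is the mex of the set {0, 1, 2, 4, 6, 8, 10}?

The values 0, 1, 2 are all present; 3 is the first non-negative integer missing from the set.

3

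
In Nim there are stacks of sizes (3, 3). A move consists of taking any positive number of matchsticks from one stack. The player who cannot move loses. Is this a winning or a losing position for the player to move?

Compute the nim-sum pairwise:
3 XOR 3 = 0
The nim-sum is 0, so this is a P-position: the player to move is in a losing position under optimal play.

Losing position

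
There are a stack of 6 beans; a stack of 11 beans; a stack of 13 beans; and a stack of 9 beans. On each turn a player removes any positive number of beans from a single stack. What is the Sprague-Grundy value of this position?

9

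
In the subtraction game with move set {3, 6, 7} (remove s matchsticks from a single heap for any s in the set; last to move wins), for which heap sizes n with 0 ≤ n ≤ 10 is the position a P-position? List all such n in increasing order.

0, 1, 2, 10

Build the Grundy sequence with g(k) = mex{g(k−s) : s ∈ {3, 6, 7}, s ≤ k}:
g(0) = mex{} = 0
g(1) = mex{} = 0
g(2) = mex{} = 0
g(3) = mex{0} = 1
g(4) = mex{0} = 1
g(5) = mex{0} = 1
g(6) = mex{0,1} = 2
g(7) = mex{0,1} = 2
g(8) = mex{0,1} = 2
g(9) = mex{0,1,2} = 3
g(10) = mex{1,2} = 0
The P-positions (g = 0) in 0..10 are 0, 1, 2, 10.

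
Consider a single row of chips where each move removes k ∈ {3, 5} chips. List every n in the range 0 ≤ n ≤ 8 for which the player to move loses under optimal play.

0, 1, 2, 8

Grundy values for subtraction set {3, 5}:
k:     0  1  2  3  4  5  6  7  8
g(k):  0  0  0  1  1  1  2  2  0
The P-positions (g = 0) in 0..8 are 0, 1, 2, 8.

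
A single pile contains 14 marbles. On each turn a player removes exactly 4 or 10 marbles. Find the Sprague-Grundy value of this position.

0

Grundy values for subtraction set {4, 10}:
g(0) = mex{} = 0
g(1) = mex{} = 0
g(2) = mex{} = 0
g(3) = mex{} = 0
g(4) = mex{0} = 1
g(5) = mex{0} = 1
g(6) = mex{0} = 1
g(7) = mex{0} = 1
g(8) = mex{1} = 0
g(9) = mex{1} = 0
g(10) = mex{0,1} = 2
g(11) = mex{0,1} = 2
g(12) = mex{0} = 1
g(13) = mex{0} = 1
g(14) = mex{1,2} = 0
So g(14) = 0.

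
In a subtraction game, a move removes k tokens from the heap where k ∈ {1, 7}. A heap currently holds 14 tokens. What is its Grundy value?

0

Compute g(0), g(1), … for moves {1, 7}:
k:     0  1  2  3  4  5  6  7  8  9 10 11 12 13 14
g(k):  0  1  0  1  0  1  0  1  0  1  0  1  0  1  0
So g(14) = 0.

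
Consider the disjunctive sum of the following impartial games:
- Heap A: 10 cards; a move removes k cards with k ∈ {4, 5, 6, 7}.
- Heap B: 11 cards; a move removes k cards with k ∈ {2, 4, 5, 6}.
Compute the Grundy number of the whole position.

For heap A, compute g(0), g(1), … with moves {4, 5, 6, 7}:
g(0) = mex{} = 0
g(1) = mex{} = 0
g(2) = mex{} = 0
g(3) = mex{} = 0
g(4) = mex{0} = 1
g(5) = mex{0} = 1
g(6) = mex{0} = 1
g(7) = mex{0} = 1
g(8) = mex{0,1} = 2
g(9) = mex{0,1} = 2
g(10) = mex{0,1} = 2
So g(10) = 2.
Build the Grundy sequence for heap B with g(k) = mex{g(k−s) : s ∈ {2, 4, 5, 6}, s ≤ k}:
g(0) = mex{} = 0
g(1) = mex{} = 0
g(2) = mex{0} = 1
g(3) = mex{0} = 1
g(4) = mex{0,1} = 2
g(5) = mex{0,1} = 2
g(6) = mex{0,1,2} = 3
g(7) = mex{0,1,2} = 3
g(8) = mex{1,2,3} = 0
g(9) = mex{1,2,3} = 0
g(10) = mex{0,2,3} = 1
g(11) = mex{0,2,3} = 1
So g(11) = 1.
The value of a disjunctive sum is the nim-sum of the parts.
Combined value = 2 XOR 1 = 3.

3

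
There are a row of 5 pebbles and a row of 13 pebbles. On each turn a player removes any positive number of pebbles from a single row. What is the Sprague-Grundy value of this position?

Nim-sum: 5 ^ 13 = 8.

8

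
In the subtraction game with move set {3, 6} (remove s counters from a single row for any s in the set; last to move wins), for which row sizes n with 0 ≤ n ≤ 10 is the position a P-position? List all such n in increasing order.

0, 1, 2, 9, 10

Compute g(0), g(1), … for moves {3, 6}:
g(0) = mex{} = 0
g(1) = mex{} = 0
g(2) = mex{} = 0
g(3) = mex{0} = 1
g(4) = mex{0} = 1
g(5) = mex{0} = 1
g(6) = mex{0,1} = 2
g(7) = mex{0,1} = 2
g(8) = mex{0,1} = 2
g(9) = mex{1,2} = 0
g(10) = mex{1,2} = 0
The P-positions (g = 0) in 0..10 are 0, 1, 2, 9, 10.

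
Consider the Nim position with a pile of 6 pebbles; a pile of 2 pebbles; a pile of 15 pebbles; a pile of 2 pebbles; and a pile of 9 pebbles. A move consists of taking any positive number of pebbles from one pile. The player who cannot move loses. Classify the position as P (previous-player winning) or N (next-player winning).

P-position

Bitwise XOR of the heap sizes:
  0110  (6)
  0010  (2)
  1111  (15)
  0010  (2)
  1001  (9)
  ----
  0000  (0)
The nim-sum is 0, so this is a P-position: the player to move is in a losing position under optimal play.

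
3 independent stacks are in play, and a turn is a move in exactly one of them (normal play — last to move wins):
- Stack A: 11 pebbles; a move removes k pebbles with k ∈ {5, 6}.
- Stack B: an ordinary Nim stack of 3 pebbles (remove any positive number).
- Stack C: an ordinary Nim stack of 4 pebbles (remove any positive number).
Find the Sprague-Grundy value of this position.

7

Grundy values for stack A (subtraction set {5, 6}):
k:     0  1  2  3  4  5  6  7  8  9 10 11
g(k):  0  0  0  0  0  1  1  1  1  1  2  0
So g(11) = 0.
Stack B is a plain Nim stack of size 3, so its Grundy value is 3.
Stack C is a plain Nim stack of size 4, so its Grundy value is 4.
By the Sprague-Grundy theorem, the Grundy value of a sum of independent games is the XOR of the component values.
Combined value = 0 XOR 3 XOR 4 = 7.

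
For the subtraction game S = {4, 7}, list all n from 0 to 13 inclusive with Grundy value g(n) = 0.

Grundy values for subtraction set {4, 7}:
k:     0  1  2  3  4  5  6  7  8  9 10 11 12 13
g(k):  0  0  0  0  1  1  1  1  2  2  2  0  0  0
The P-positions (g = 0) in 0..13 are 0, 1, 2, 3, 11, 12, 13.

0, 1, 2, 3, 11, 12, 13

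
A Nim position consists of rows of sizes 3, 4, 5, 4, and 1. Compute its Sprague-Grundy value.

Compute the nim-sum pairwise:
3 XOR 4 = 7
7 XOR 5 = 2
2 XOR 4 = 6
6 XOR 1 = 7

7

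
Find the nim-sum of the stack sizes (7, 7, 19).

19

Nim-sum: 7 XOR 7 XOR 19 = 19.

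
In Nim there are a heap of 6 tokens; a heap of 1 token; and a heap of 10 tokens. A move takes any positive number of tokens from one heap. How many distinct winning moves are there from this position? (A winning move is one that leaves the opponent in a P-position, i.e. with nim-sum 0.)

Nim-sum: 6 ^ 1 ^ 10 = 13.
The overall nim-sum is X = 13. A heap of size p has a winning move iff p XOR X < p (reduce it to p XOR X).
  6: 6 XOR 13 = 11 ≥ 6 — no move.
  1: 1 XOR 13 = 12 ≥ 1 — no move.
  10: 10 XOR 13 = 7 < 10 — winning move (to 7).
That gives 1 winning move.

1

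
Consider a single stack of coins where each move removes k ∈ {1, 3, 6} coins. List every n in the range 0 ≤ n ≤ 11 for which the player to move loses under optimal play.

Build the Grundy sequence with g(k) = mex{g(k−s) : s ∈ {1, 3, 6}, s ≤ k}:
k:     0  1  2  3  4  5  6  7  8  9 10 11
g(k):  0  1  0  1  0  1  2  3  2  0  1  0
The P-positions (g = 0) in 0..11 are 0, 2, 4, 9, 11.

0, 2, 4, 9, 11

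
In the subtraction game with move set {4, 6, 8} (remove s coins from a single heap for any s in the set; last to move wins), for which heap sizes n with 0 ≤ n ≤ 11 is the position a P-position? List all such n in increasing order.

0, 1, 2, 3

Compute g(0), g(1), … for moves {4, 6, 8}:
k:     0  1  2  3  4  5  6  7  8  9 10 11
g(k):  0  0  0  0  1  1  1  1  2  2  2  2
The P-positions (g = 0) in 0..11 are 0, 1, 2, 3.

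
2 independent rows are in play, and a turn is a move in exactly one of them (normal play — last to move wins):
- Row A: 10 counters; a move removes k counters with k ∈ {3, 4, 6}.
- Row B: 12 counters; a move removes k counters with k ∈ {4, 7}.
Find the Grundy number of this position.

0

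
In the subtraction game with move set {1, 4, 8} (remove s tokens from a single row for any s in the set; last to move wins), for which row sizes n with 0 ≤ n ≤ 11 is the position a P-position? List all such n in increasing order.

Build the Grundy sequence with g(k) = mex{g(k−s) : s ∈ {1, 4, 8}, s ≤ k}:
k:     0  1  2  3  4  5  6  7  8  9 10 11
g(k):  0  1  0  1  2  0  1  0  1  2  3  2
The P-positions (g = 0) in 0..11 are 0, 2, 5, 7.

0, 2, 5, 7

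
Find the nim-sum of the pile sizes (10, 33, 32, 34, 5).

44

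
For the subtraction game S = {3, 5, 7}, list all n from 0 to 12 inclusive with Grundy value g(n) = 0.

0, 1, 2, 10, 11, 12

Compute g(0), g(1), … for moves {3, 5, 7}:
k:     0  1  2  3  4  5  6  7  8  9 10 11 12
g(k):  0  0  0  1  1  1  2  2  2  3  0  0  0
The P-positions (g = 0) in 0..12 are 0, 1, 2, 10, 11, 12.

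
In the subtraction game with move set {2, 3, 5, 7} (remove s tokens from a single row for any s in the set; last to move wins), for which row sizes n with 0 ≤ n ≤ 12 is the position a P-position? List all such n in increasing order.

Compute g(0), g(1), … for moves {2, 3, 5, 7}:
g(0) = mex{} = 0
g(1) = mex{} = 0
g(2) = mex{0} = 1
g(3) = mex{0} = 1
g(4) = mex{0,1} = 2
g(5) = mex{0,1} = 2
g(6) = mex{0,1,2} = 3
g(7) = mex{0,1,2} = 3
g(8) = mex{0,1,2,3} = 4
g(9) = mex{1,2,3} = 0
g(10) = mex{1,2,3,4} = 0
g(11) = mex{0,2,3,4} = 1
g(12) = mex{0,2,3} = 1
The P-positions (g = 0) in 0..12 are 0, 1, 9, 10.

0, 1, 9, 10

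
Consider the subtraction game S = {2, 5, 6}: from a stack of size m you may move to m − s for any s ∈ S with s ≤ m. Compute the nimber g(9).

Compute g(0), g(1), … for moves {2, 5, 6}:
g(0) = mex{} = 0
g(1) = mex{} = 0
g(2) = mex{0} = 1
g(3) = mex{0} = 1
g(4) = mex{1} = 0
g(5) = mex{0,1} = 2
g(6) = mex{0} = 1
g(7) = mex{0,1,2} = 3
g(8) = mex{1} = 0
g(9) = mex{0,1,3} = 2
So g(9) = 2.

2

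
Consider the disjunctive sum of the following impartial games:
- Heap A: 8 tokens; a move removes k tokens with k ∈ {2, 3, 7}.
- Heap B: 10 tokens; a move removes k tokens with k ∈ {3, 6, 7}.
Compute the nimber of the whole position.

Grundy values for heap A (subtraction set {2, 3, 7}):
g(0) = mex{} = 0
g(1) = mex{} = 0
g(2) = mex{0} = 1
g(3) = mex{0} = 1
g(4) = mex{0,1} = 2
g(5) = mex{1} = 0
g(6) = mex{1,2} = 0
g(7) = mex{0,2} = 1
g(8) = mex{0} = 1
So g(8) = 1.
Build the Grundy sequence for heap B with g(k) = mex{g(k−s) : s ∈ {3, 6, 7}, s ≤ k}:
k:     0  1  2  3  4  5  6  7  8  9 10
g(k):  0  0  0  1  1  1  2  2  2  3  0
So g(10) = 0.
The value of a disjunctive sum is the nim-sum of the parts.
Combined value = 1 ⊕ 0 = 1.

1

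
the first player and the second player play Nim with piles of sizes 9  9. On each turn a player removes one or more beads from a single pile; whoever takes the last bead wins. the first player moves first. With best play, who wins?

the second player wins

Write each in binary and XOR column by column:
  1001  (9)
  1001  (9)
  ----
  0000  (0)
The nim-sum is 0, so this is a P-position: the player to move is in a losing position under optimal play; the first player is about to move from it and so loses — the second player wins.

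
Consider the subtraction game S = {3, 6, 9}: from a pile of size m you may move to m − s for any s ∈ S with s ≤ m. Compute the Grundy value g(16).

Grundy values for subtraction set {3, 6, 9}:
k:     0  1  2  3  4  5  6  7  8  9 10 11 12 13 14 15 16
g(k):  0  0  0  1  1  1  2  2  2  3  3  3  0  0  0  1  1
So g(16) = 1.

1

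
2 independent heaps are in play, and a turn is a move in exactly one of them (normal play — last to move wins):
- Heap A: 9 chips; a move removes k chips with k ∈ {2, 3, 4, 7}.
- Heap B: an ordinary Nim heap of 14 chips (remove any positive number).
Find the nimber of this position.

10

For heap A, compute g(0), g(1), … with moves {2, 3, 4, 7}:
g(0) = mex{} = 0
g(1) = mex{} = 0
g(2) = mex{0} = 1
g(3) = mex{0} = 1
g(4) = mex{0,1} = 2
g(5) = mex{0,1} = 2
g(6) = mex{1,2} = 0
g(7) = mex{0,1,2} = 3
g(8) = mex{0,2} = 1
g(9) = mex{0,1,2,3} = 4
So g(9) = 4.
Heap B is a plain Nim heap of size 14, so its Grundy value is 14.
The value of a disjunctive sum is the nim-sum of the parts.
Combined value = 4 XOR 14 = 10.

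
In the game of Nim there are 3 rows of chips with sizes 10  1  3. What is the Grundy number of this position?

8

Bitwise XOR of the heap sizes:
  1010  (10)
  0001  (1)
  0011  (3)
  ----
  1000  (8)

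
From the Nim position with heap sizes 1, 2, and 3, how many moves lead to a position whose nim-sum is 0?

0

Nim-sum: 1 ⊕ 2 ⊕ 3 = 0.
The nim-sum is already 0, so every move leaves a nonzero nim-sum — there are no winning moves.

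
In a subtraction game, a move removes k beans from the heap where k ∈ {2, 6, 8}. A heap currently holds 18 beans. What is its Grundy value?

0

Compute g(0), g(1), … for moves {2, 6, 8}:
k:     0  1  2  3  4  5  6  7  8  9 10 11 12 13 14 15 16 17 18
g(k):  0  0  1  1  0  0  1  1  2  2  3  3  2  2  0  0  1  1  0
So g(18) = 0.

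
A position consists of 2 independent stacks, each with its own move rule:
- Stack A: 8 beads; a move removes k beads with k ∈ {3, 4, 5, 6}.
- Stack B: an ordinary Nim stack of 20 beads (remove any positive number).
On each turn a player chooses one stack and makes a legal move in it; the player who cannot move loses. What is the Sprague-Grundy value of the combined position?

Grundy values for stack A (subtraction set {3, 4, 5, 6}):
g(0) = mex{} = 0
g(1) = mex{} = 0
g(2) = mex{} = 0
g(3) = mex{0} = 1
g(4) = mex{0} = 1
g(5) = mex{0} = 1
g(6) = mex{0,1} = 2
g(7) = mex{0,1} = 2
g(8) = mex{0,1} = 2
So g(8) = 2.
Stack B is a plain Nim stack of size 20, so its Grundy value is 20.
By the Sprague-Grundy theorem, the Grundy value of a sum of independent games is the XOR of the component values.
Combined value = 2 ⊕ 20 = 22.

22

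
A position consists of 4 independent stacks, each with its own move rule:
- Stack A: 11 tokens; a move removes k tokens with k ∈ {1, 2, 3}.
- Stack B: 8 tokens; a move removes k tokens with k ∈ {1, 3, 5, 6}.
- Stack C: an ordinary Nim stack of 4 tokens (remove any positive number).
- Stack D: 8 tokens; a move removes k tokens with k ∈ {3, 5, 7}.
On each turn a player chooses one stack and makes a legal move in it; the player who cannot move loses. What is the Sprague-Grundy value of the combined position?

7

Grundy values for stack A (subtraction set {1, 2, 3}):
g(0) = mex{} = 0
g(1) = mex{0} = 1
g(2) = mex{0,1} = 2
g(3) = mex{0,1,2} = 3
g(4) = mex{1,2,3} = 0
g(5) = mex{0,2,3} = 1
g(6) = mex{0,1,3} = 2
g(7) = mex{0,1,2} = 3
g(8) = mex{1,2,3} = 0
g(9) = mex{0,2,3} = 1
g(10) = mex{0,1,3} = 2
g(11) = mex{0,1,2} = 3
So g(11) = 3.
Grundy values for stack B (subtraction set {1, 3, 5, 6}):
g(0) = mex{} = 0
g(1) = mex{0} = 1
g(2) = mex{1} = 0
g(3) = mex{0} = 1
g(4) = mex{1} = 0
g(5) = mex{0} = 1
g(6) = mex{0,1} = 2
g(7) = mex{0,1,2} = 3
g(8) = mex{0,1,3} = 2
So g(8) = 2.
Stack C is a plain Nim stack of size 4, so its Grundy value is 4.
For stack D, compute g(0), g(1), … with moves {3, 5, 7}:
g(0) = mex{} = 0
g(1) = mex{} = 0
g(2) = mex{} = 0
g(3) = mex{0} = 1
g(4) = mex{0} = 1
g(5) = mex{0} = 1
g(6) = mex{0,1} = 2
g(7) = mex{0,1} = 2
g(8) = mex{0,1} = 2
So g(8) = 2.
The value of a disjunctive sum is the nim-sum of the parts.
Combined value = 3 XOR 2 XOR 4 XOR 2 = 7.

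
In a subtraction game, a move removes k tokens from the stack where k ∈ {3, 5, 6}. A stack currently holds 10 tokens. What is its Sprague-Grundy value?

0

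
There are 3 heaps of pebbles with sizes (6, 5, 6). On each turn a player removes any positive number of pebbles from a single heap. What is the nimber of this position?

Compute the nim-sum pairwise:
6 ^ 5 = 3
3 ^ 6 = 5

5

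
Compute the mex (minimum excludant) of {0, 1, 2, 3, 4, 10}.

The values 0, 1, 2, 3, 4 are all present; 5 is the first non-negative integer missing from the set.

5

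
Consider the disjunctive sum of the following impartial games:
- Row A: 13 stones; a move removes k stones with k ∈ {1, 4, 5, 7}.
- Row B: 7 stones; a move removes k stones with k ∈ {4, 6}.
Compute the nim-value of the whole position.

2

For row A, compute g(0), g(1), … with moves {1, 4, 5, 7}:
k:     0  1  2  3  4  5  6  7  8  9 10 11 12 13
g(k):  0  1  0  1  2  3  2  3  0  1  0  1  2  3
So g(13) = 3.
For row B, compute g(0), g(1), … with moves {4, 6}:
g(0) = mex{} = 0
g(1) = mex{} = 0
g(2) = mex{} = 0
g(3) = mex{} = 0
g(4) = mex{0} = 1
g(5) = mex{0} = 1
g(6) = mex{0} = 1
g(7) = mex{0} = 1
So g(7) = 1.
The value of a disjunctive sum is the nim-sum of the parts.
Combined value = 3 XOR 1 = 2.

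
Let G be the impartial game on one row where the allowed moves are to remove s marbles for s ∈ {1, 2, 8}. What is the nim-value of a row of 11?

Grundy values for subtraction set {1, 2, 8}:
g(0) = mex{} = 0
g(1) = mex{0} = 1
g(2) = mex{0,1} = 2
g(3) = mex{1,2} = 0
g(4) = mex{0,2} = 1
g(5) = mex{0,1} = 2
g(6) = mex{1,2} = 0
g(7) = mex{0,2} = 1
g(8) = mex{0,1} = 2
g(9) = mex{1,2} = 0
g(10) = mex{0,2} = 1
g(11) = mex{0,1} = 2
So g(11) = 2.

2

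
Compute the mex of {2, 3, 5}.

0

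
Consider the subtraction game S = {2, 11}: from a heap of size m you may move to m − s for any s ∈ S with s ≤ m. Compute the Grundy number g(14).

0

Build the Grundy sequence with g(k) = mex{g(k−s) : s ∈ {2, 11}, s ≤ k}:
k:     0  1  2  3  4  5  6  7  8  9 10 11 12 13 14
g(k):  0  0  1  1  0  0  1  1  0  0  1  1  2  0  0
So g(14) = 0.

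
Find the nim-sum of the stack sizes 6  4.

2

Write each in binary and XOR column by column:
  110  (6)
  100  (4)
  ---
  010  (2)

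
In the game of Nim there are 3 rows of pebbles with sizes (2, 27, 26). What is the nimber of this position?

Nim-sum: 2 ^ 27 ^ 26 = 3.

3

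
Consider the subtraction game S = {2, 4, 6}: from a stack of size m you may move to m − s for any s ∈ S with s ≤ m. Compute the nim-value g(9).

0

Grundy values for subtraction set {2, 4, 6}:
k:     0  1  2  3  4  5  6  7  8  9
g(k):  0  0  1  1  2  2  3  3  0  0
So g(9) = 0.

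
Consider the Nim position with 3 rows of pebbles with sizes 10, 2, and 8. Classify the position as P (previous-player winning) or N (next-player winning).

P-position

Compute the nim-sum pairwise:
10 ^ 2 = 8
8 ^ 8 = 0
The nim-sum is 0, so this is a P-position: the player to move is in a losing position under optimal play.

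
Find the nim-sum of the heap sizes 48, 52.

Compute the nim-sum pairwise:
48 XOR 52 = 4

4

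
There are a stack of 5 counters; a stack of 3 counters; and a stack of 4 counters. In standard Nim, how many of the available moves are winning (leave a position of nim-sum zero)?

1

Bitwise XOR of the heap sizes:
  101  (5)
  011  (3)
  100  (4)
  ---
  010  (2)
The overall nim-sum is X = 2. A stack of size p has a winning move iff p XOR X < p (reduce it to p XOR X).
  5: 5 XOR 2 = 7 ≥ 5 — no move.
  3: 3 XOR 2 = 1 < 3 — winning move (to 1).
  4: 4 XOR 2 = 6 ≥ 4 — no move.
That gives 1 winning move.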